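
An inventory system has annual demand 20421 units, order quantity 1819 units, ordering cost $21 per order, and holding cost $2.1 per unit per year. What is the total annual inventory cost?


TC = 20421/1819 * 21 + 1819/2 * 2.1

$2145.71


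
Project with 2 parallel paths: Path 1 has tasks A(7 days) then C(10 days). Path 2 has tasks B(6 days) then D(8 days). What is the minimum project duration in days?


Path 1 = 7 + 10 = 17 days
Path 2 = 6 + 8 = 14 days
Duration = max(17, 14) = 17 days

17 days


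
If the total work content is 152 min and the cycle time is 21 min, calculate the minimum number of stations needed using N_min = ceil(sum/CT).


Formula: N_min = ceil(Sum of Task Times / Cycle Time)
N_min = ceil(152 min / 21 min) = ceil(7.2381)
N_min = 8 stations

8


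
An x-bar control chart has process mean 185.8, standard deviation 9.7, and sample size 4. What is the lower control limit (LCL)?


LCL = 185.8 - 3 * 9.7 / sqrt(4)

171.25


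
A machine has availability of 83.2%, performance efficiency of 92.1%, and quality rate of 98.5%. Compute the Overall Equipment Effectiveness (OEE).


Formula: OEE = Availability * Performance * Quality / 10000
A * P = 83.2% * 92.1% / 100 = 76.63%
OEE = 76.63% * 98.5% / 100 = 75.5%

75.5%


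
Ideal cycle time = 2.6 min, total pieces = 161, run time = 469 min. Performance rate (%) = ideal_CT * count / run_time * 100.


Formula: Performance = (Ideal CT * Total Count) / Run Time * 100
Ideal output time = 2.6 * 161 = 418.6 min
Performance = 418.6 / 469 * 100 = 89.3%

89.3%


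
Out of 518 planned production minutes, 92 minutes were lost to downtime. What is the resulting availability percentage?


Formula: Availability = (Planned Time - Downtime) / Planned Time * 100
Uptime = 518 - 92 = 426 min
Availability = 426 / 518 * 100 = 82.2%

82.2%


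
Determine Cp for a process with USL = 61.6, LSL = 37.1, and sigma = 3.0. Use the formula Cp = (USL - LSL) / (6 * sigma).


Cp = (61.6 - 37.1) / (6 * 3.0)

1.36


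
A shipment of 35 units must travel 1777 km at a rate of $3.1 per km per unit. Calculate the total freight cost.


TC = dist * cost * units = 1777 * 3.1 * 35 = $192804.50

$192804.50


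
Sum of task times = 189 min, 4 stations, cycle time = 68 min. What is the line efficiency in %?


Formula: Efficiency = Sum of Task Times / (N_stations * CT) * 100
Total station capacity = 4 stations * 68 min = 272 min
Efficiency = 189 / 272 * 100 = 69.5%

69.5%


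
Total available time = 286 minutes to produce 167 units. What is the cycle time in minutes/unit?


Formula: CT = Available Time / Number of Units
CT = 286 min / 167 units
CT = 1.71 min/unit

1.71 min/unit


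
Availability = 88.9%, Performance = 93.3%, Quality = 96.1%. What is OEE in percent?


Formula: OEE = Availability * Performance * Quality / 10000
A * P = 88.9% * 93.3% / 100 = 82.94%
OEE = 82.94% * 96.1% / 100 = 79.7%

79.7%


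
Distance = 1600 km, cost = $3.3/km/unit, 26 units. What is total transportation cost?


TC = dist * cost * units = 1600 * 3.3 * 26 = $137280.00

$137280.00


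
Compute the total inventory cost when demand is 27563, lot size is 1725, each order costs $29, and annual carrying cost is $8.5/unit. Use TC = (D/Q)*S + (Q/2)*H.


TC = 27563/1725 * 29 + 1725/2 * 8.5

$7794.63


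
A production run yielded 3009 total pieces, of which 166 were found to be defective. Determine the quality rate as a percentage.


Formula: Quality Rate = Good Pieces / Total Pieces * 100
Good pieces = 3009 - 166 = 2843
QR = 2843 / 3009 * 100 = 94.5%

94.5%


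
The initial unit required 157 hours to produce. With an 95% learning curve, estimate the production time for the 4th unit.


Formula: T_n = T_1 * (learning_rate)^(log2(n)) where learning_rate = rate/100
Doublings = log2(4) = 2
T_n = 157 * 0.95^2
T_n = 157 * 0.9025 = 141.7 hours

141.7 hours


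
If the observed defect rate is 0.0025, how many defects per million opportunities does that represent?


DPMO = defect_rate * 1000000 = 0.0025 * 1000000

2500


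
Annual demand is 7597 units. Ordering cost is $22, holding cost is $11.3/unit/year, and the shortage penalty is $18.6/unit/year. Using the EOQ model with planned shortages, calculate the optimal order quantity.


Formula: EOQ* = sqrt(2DS/H) * sqrt((H+P)/P)
Base EOQ = sqrt(2*7597*22/11.3) = 171.99 units
Correction = sqrt((11.3+18.6)/18.6) = 1.26788
EOQ* = 171.99 * 1.26788 = 218.1 units

218.1 units


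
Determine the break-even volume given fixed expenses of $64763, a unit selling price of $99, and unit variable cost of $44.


Formula: BEQ = Fixed Costs / (Price - Variable Cost)
Contribution margin = $99 - $44 = $55/unit
BEQ = ceil($64763 / $55/unit) = ceil(1177.51) = 1178 units

1178 units


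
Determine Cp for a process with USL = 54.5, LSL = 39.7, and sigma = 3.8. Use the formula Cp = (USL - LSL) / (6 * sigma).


Cp = (54.5 - 39.7) / (6 * 3.8)

0.65


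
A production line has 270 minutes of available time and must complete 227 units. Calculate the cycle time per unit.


Formula: CT = Available Time / Number of Units
CT = 270 min / 227 units
CT = 1.19 min/unit

1.19 min/unit


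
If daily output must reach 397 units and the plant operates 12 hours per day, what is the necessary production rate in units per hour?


Formula: Production Rate = Daily Demand / Available Hours
Rate = 397 units/day / 12 hours/day
Rate = 33.1 units/hour

33.1 units/hour


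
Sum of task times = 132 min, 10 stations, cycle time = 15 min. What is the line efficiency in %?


Formula: Efficiency = Sum of Task Times / (N_stations * CT) * 100
Total station capacity = 10 stations * 15 min = 150 min
Efficiency = 132 / 150 * 100 = 88.0%

88.0%


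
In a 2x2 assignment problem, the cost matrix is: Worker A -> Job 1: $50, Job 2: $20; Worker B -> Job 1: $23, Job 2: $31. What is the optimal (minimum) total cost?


Option 1: A->1 + B->2 = $50 + $31 = $81
Option 2: A->2 + B->1 = $20 + $23 = $43
Min cost = min($81, $43) = $43

$43


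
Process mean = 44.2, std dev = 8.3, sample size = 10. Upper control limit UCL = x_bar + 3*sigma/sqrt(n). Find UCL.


UCL = 44.2 + 3 * 8.3 / sqrt(10)

52.07


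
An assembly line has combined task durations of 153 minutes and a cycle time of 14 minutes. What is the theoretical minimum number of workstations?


Formula: N_min = ceil(Sum of Task Times / Cycle Time)
N_min = ceil(153 min / 14 min) = ceil(10.9286)
N_min = 11 stations

11


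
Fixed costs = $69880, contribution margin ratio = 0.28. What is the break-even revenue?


Formula: BER = Fixed Costs / Contribution Margin Ratio
BER = $69880 / 0.28
BER = $249571.43 (to the nearest cent)

$249571.43


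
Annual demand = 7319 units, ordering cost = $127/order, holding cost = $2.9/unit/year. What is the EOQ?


Formula: EOQ = sqrt(2 * D * S / H)
Numerator: 2 * 7319 * 127 = 1859026
2DS/H = 1859026 / 2.9 = 641043.4
EOQ = sqrt(641043.4) = 800.7 units

800.7 units


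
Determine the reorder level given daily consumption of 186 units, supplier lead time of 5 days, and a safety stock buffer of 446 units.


Formula: ROP = (Daily Demand * Lead Time) + Safety Stock
Demand during lead time = 186 * 5 = 930 units
ROP = 930 + 446 = 1376 units

1376 units


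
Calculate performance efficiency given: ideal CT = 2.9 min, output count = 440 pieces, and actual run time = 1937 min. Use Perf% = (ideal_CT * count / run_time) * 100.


Formula: Performance = (Ideal CT * Total Count) / Run Time * 100
Ideal output time = 2.9 * 440 = 1276.0 min
Performance = 1276.0 / 1937 * 100 = 65.9%

65.9%


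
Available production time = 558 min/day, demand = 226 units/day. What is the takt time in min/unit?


Formula: Takt Time = Available Production Time / Customer Demand
Takt = 558 min/day / 226 units/day
Takt = 2.47 min/unit

2.47 min/unit


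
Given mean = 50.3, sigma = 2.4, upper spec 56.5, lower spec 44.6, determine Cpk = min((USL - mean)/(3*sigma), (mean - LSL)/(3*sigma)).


Cpu = (56.5 - 50.3) / (3 * 2.4) = 0.86
Cpl = (50.3 - 44.6) / (3 * 2.4) = 0.79
Cpk = min(0.86, 0.79) = 0.79

0.79


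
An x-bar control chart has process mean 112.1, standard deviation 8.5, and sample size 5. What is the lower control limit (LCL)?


LCL = 112.1 - 3 * 8.5 / sqrt(5)

100.7


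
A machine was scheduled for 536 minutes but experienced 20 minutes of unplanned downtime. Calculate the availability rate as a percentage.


Formula: Availability = (Planned Time - Downtime) / Planned Time * 100
Uptime = 536 - 20 = 516 min
Availability = 516 / 536 * 100 = 96.3%

96.3%


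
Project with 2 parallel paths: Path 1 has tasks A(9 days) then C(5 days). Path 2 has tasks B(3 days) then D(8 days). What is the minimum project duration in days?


Path 1 = 9 + 5 = 14 days
Path 2 = 3 + 8 = 11 days
Duration = max(14, 11) = 14 days

14 days


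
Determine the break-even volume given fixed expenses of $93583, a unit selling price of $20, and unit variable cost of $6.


Formula: BEQ = Fixed Costs / (Price - Variable Cost)
Contribution margin = $20 - $6 = $14/unit
BEQ = ceil($93583 / $14/unit) = ceil(6684.5) = 6685 units

6685 units


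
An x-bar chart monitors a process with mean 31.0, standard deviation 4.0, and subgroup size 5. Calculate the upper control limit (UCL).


UCL = 31.0 + 3 * 4.0 / sqrt(5)

36.37


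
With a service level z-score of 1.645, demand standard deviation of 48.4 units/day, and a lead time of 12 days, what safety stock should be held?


Formula: SS = z * sigma_d * sqrt(LT)
sqrt(LT) = sqrt(12) = 3.4641
SS = 1.645 * 48.4 * 3.4641
SS = 275.8 units

275.8 units


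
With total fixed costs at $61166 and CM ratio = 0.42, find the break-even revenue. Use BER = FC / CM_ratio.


Formula: BER = Fixed Costs / Contribution Margin Ratio
BER = $61166 / 0.42
BER = $145633.33 (to the nearest cent)

$145633.33


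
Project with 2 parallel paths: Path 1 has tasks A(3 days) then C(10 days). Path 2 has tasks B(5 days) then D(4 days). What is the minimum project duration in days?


Path 1 = 3 + 10 = 13 days
Path 2 = 5 + 4 = 9 days
Duration = max(13, 9) = 13 days

13 days


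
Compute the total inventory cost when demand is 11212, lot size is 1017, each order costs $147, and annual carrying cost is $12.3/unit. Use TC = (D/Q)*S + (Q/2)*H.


TC = 11212/1017 * 147 + 1017/2 * 12.3

$7875.16


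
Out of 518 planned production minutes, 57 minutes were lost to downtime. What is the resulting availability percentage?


Formula: Availability = (Planned Time - Downtime) / Planned Time * 100
Uptime = 518 - 57 = 461 min
Availability = 461 / 518 * 100 = 89.0%

89.0%


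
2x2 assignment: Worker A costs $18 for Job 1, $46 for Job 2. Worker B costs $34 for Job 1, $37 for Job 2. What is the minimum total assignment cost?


Option 1: A->1 + B->2 = $18 + $37 = $55
Option 2: A->2 + B->1 = $46 + $34 = $80
Min cost = min($55, $80) = $55

$55


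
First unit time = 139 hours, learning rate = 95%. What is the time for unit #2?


Formula: T_n = T_1 * (learning_rate)^(log2(n)) where learning_rate = rate/100
Doublings = log2(2) = 1
T_n = 139 * 0.95^1
T_n = 139 * 0.95 = 132.1 hours

132.1 hours


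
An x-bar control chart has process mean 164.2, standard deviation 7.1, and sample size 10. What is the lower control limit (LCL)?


LCL = 164.2 - 3 * 7.1 / sqrt(10)

157.46


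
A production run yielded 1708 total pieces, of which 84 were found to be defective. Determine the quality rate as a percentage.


Formula: Quality Rate = Good Pieces / Total Pieces * 100
Good pieces = 1708 - 84 = 1624
QR = 1624 / 1708 * 100 = 95.1%

95.1%


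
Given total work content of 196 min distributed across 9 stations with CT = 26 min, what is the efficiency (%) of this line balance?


Formula: Efficiency = Sum of Task Times / (N_stations * CT) * 100
Total station capacity = 9 stations * 26 min = 234 min
Efficiency = 196 / 234 * 100 = 83.8%

83.8%


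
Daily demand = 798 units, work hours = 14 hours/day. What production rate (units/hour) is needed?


Formula: Production Rate = Daily Demand / Available Hours
Rate = 798 units/day / 14 hours/day
Rate = 57.0 units/hour

57.0 units/hour


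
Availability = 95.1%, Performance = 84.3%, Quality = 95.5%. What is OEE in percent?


Formula: OEE = Availability * Performance * Quality / 10000
A * P = 95.1% * 84.3% / 100 = 80.17%
OEE = 80.17% * 95.5% / 100 = 76.6%

76.6%


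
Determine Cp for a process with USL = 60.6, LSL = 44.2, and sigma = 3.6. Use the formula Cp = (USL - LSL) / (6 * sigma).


Cp = (60.6 - 44.2) / (6 * 3.6)

0.76


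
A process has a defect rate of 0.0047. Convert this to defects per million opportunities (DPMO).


DPMO = defect_rate * 1000000 = 0.0047 * 1000000

4700


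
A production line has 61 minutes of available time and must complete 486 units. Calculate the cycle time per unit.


Formula: CT = Available Time / Number of Units
CT = 61 min / 486 units
CT = 0.13 min/unit

0.13 min/unit


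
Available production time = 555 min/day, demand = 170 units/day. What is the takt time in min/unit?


Formula: Takt Time = Available Production Time / Customer Demand
Takt = 555 min/day / 170 units/day
Takt = 3.26 min/unit

3.26 min/unit


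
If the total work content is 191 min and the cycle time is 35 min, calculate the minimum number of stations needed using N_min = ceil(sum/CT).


Formula: N_min = ceil(Sum of Task Times / Cycle Time)
N_min = ceil(191 min / 35 min) = ceil(5.4571)
N_min = 6 stations

6


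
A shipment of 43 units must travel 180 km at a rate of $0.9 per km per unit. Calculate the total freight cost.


TC = dist * cost * units = 180 * 0.9 * 43 = $6966.00

$6966.00


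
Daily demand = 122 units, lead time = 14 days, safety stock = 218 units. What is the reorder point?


Formula: ROP = (Daily Demand * Lead Time) + Safety Stock
Demand during lead time = 122 * 14 = 1708 units
ROP = 1708 + 218 = 1926 units

1926 units


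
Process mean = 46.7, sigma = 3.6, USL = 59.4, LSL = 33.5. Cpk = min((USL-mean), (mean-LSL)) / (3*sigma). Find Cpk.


Cpu = (59.4 - 46.7) / (3 * 3.6) = 1.18
Cpl = (46.7 - 33.5) / (3 * 3.6) = 1.22
Cpk = min(1.18, 1.22) = 1.18

1.18


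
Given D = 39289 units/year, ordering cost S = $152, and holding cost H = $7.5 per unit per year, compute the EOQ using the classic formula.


Formula: EOQ = sqrt(2 * D * S / H)
Numerator: 2 * 39289 * 152 = 11943856
2DS/H = 11943856 / 7.5 = 1592514.1
EOQ = sqrt(1592514.1) = 1261.9 units

1261.9 units


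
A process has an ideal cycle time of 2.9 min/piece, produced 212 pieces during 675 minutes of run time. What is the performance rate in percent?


Formula: Performance = (Ideal CT * Total Count) / Run Time * 100
Ideal output time = 2.9 * 212 = 614.8 min
Performance = 614.8 / 675 * 100 = 91.1%

91.1%


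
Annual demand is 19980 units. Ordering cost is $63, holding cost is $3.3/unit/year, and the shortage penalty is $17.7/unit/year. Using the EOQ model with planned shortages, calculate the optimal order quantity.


Formula: EOQ* = sqrt(2DS/H) * sqrt((H+P)/P)
Base EOQ = sqrt(2*19980*63/3.3) = 873.43 units
Correction = sqrt((3.3+17.7)/17.7) = 1.08924
EOQ* = 873.43 * 1.08924 = 951.4 units

951.4 units


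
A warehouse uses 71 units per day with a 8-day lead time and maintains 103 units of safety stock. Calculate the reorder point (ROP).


Formula: ROP = (Daily Demand * Lead Time) + Safety Stock
Demand during lead time = 71 * 8 = 568 units
ROP = 568 + 103 = 671 units

671 units


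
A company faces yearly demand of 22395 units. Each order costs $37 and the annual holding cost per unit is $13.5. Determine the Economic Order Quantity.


Formula: EOQ = sqrt(2 * D * S / H)
Numerator: 2 * 22395 * 37 = 1657230
2DS/H = 1657230 / 13.5 = 122757.8
EOQ = sqrt(122757.8) = 350.4 units

350.4 units


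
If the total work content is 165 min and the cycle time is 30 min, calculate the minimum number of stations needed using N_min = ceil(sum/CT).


Formula: N_min = ceil(Sum of Task Times / Cycle Time)
N_min = ceil(165 min / 30 min) = ceil(5.5)
N_min = 6 stations

6


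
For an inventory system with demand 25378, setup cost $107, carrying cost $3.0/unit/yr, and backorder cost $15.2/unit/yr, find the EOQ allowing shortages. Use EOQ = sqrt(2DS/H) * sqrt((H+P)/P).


Formula: EOQ* = sqrt(2DS/H) * sqrt((H+P)/P)
Base EOQ = sqrt(2*25378*107/3.0) = 1345.47 units
Correction = sqrt((3.0+15.2)/15.2) = 1.09424
EOQ* = 1345.47 * 1.09424 = 1472.3 units

1472.3 units


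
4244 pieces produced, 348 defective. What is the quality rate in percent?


Formula: Quality Rate = Good Pieces / Total Pieces * 100
Good pieces = 4244 - 348 = 3896
QR = 3896 / 4244 * 100 = 91.8%

91.8%


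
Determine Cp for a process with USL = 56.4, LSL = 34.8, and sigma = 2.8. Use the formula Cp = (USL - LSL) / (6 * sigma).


Cp = (56.4 - 34.8) / (6 * 2.8)

1.29


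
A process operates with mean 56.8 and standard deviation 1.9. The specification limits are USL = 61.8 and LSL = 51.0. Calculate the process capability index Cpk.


Cpu = (61.8 - 56.8) / (3 * 1.9) = 0.88
Cpl = (56.8 - 51.0) / (3 * 1.9) = 1.02
Cpk = min(0.88, 1.02) = 0.88

0.88


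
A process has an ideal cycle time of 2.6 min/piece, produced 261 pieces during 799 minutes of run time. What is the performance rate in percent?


Formula: Performance = (Ideal CT * Total Count) / Run Time * 100
Ideal output time = 2.6 * 261 = 678.6 min
Performance = 678.6 / 799 * 100 = 84.9%

84.9%


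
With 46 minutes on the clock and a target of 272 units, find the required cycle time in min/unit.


Formula: CT = Available Time / Number of Units
CT = 46 min / 272 units
CT = 0.17 min/unit

0.17 min/unit


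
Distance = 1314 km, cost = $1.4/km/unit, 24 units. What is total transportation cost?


TC = dist * cost * units = 1314 * 1.4 * 24 = $44150.40

$44150.40


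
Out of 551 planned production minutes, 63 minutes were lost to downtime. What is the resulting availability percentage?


Formula: Availability = (Planned Time - Downtime) / Planned Time * 100
Uptime = 551 - 63 = 488 min
Availability = 488 / 551 * 100 = 88.6%

88.6%


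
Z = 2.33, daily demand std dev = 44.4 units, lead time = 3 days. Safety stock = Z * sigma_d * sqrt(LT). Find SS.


Formula: SS = z * sigma_d * sqrt(LT)
sqrt(LT) = sqrt(3) = 1.7321
SS = 2.33 * 44.4 * 1.7321
SS = 179.2 units

179.2 units


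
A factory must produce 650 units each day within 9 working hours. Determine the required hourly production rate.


Formula: Production Rate = Daily Demand / Available Hours
Rate = 650 units/day / 9 hours/day
Rate = 72.2 units/hour

72.2 units/hour


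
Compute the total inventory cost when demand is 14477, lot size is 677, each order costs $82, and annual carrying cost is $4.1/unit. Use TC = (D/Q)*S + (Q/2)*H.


TC = 14477/677 * 82 + 677/2 * 4.1

$3141.34


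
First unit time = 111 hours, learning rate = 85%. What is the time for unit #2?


Formula: T_n = T_1 * (learning_rate)^(log2(n)) where learning_rate = rate/100
Doublings = log2(2) = 1
T_n = 111 * 0.85^1
T_n = 111 * 0.85 = 94.4 hours

94.4 hours


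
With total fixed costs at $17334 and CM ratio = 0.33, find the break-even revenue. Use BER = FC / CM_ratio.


Formula: BER = Fixed Costs / Contribution Margin Ratio
BER = $17334 / 0.33
BER = $52527.27 (to the nearest cent)

$52527.27


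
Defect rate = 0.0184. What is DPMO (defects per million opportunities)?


DPMO = defect_rate * 1000000 = 0.0184 * 1000000

18400


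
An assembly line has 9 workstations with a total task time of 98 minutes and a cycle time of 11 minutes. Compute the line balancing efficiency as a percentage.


Formula: Efficiency = Sum of Task Times / (N_stations * CT) * 100
Total station capacity = 9 stations * 11 min = 99 min
Efficiency = 98 / 99 * 100 = 99.0%

99.0%


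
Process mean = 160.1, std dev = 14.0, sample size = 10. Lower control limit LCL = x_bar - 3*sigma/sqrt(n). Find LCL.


LCL = 160.1 - 3 * 14.0 / sqrt(10)

146.82


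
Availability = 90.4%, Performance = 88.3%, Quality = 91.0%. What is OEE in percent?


Formula: OEE = Availability * Performance * Quality / 10000
A * P = 90.4% * 88.3% / 100 = 79.82%
OEE = 79.82% * 91.0% / 100 = 72.6%

72.6%


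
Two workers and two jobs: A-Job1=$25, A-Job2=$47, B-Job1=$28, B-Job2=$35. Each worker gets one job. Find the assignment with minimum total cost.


Option 1: A->1 + B->2 = $25 + $35 = $60
Option 2: A->2 + B->1 = $47 + $28 = $75
Min cost = min($60, $75) = $60

$60


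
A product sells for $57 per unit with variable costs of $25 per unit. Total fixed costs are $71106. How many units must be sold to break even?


Formula: BEQ = Fixed Costs / (Price - Variable Cost)
Contribution margin = $57 - $25 = $32/unit
BEQ = ceil($71106 / $32/unit) = ceil(2222.06) = 2223 units

2223 units


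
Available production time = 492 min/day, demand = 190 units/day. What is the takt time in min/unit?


Formula: Takt Time = Available Production Time / Customer Demand
Takt = 492 min/day / 190 units/day
Takt = 2.59 min/unit

2.59 min/unit


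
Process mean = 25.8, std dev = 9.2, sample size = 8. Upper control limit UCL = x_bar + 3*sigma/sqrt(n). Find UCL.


UCL = 25.8 + 3 * 9.2 / sqrt(8)

35.56


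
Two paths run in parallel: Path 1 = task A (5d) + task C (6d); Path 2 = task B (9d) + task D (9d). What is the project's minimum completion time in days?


Path 1 = 5 + 6 = 11 days
Path 2 = 9 + 9 = 18 days
Duration = max(11, 18) = 18 days

18 days


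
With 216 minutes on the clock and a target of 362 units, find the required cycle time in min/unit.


Formula: CT = Available Time / Number of Units
CT = 216 min / 362 units
CT = 0.6 min/unit

0.6 min/unit


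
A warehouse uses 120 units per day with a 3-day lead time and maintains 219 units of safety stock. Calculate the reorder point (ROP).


Formula: ROP = (Daily Demand * Lead Time) + Safety Stock
Demand during lead time = 120 * 3 = 360 units
ROP = 360 + 219 = 579 units

579 units


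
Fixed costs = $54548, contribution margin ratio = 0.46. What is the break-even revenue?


Formula: BER = Fixed Costs / Contribution Margin Ratio
BER = $54548 / 0.46
BER = $118582.61 (to the nearest cent)

$118582.61


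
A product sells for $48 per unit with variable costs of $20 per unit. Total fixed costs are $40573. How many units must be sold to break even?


Formula: BEQ = Fixed Costs / (Price - Variable Cost)
Contribution margin = $48 - $20 = $28/unit
BEQ = ceil($40573 / $28/unit) = ceil(1449.04) = 1450 units

1450 units


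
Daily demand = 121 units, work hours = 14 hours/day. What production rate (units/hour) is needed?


Formula: Production Rate = Daily Demand / Available Hours
Rate = 121 units/day / 14 hours/day
Rate = 8.6 units/hour

8.6 units/hour


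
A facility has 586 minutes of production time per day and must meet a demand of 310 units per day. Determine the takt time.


Formula: Takt Time = Available Production Time / Customer Demand
Takt = 586 min/day / 310 units/day
Takt = 1.89 min/unit

1.89 min/unit


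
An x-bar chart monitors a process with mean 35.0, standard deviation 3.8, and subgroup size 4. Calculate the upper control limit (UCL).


UCL = 35.0 + 3 * 3.8 / sqrt(4)

40.7


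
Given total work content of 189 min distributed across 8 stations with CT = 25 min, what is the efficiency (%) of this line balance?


Formula: Efficiency = Sum of Task Times / (N_stations * CT) * 100
Total station capacity = 8 stations * 25 min = 200 min
Efficiency = 189 / 200 * 100 = 94.5%

94.5%


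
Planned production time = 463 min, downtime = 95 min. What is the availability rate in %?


Formula: Availability = (Planned Time - Downtime) / Planned Time * 100
Uptime = 463 - 95 = 368 min
Availability = 368 / 463 * 100 = 79.5%

79.5%


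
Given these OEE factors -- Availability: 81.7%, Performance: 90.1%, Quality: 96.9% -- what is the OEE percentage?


Formula: OEE = Availability * Performance * Quality / 10000
A * P = 81.7% * 90.1% / 100 = 73.61%
OEE = 73.61% * 96.9% / 100 = 71.3%

71.3%


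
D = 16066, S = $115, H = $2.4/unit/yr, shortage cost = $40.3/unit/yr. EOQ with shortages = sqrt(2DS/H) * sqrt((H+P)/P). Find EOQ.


Formula: EOQ* = sqrt(2DS/H) * sqrt((H+P)/P)
Base EOQ = sqrt(2*16066*115/2.4) = 1240.83 units
Correction = sqrt((2.4+40.3)/40.3) = 1.02935
EOQ* = 1240.83 * 1.02935 = 1277.2 units

1277.2 units


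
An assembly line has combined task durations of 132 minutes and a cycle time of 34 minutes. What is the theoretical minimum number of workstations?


Formula: N_min = ceil(Sum of Task Times / Cycle Time)
N_min = ceil(132 min / 34 min) = ceil(3.8824)
N_min = 4 stations

4


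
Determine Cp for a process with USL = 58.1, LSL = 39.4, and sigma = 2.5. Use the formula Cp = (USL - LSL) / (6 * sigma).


Cp = (58.1 - 39.4) / (6 * 2.5)

1.25


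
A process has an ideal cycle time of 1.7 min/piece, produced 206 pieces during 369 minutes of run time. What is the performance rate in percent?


Formula: Performance = (Ideal CT * Total Count) / Run Time * 100
Ideal output time = 1.7 * 206 = 350.2 min
Performance = 350.2 / 369 * 100 = 94.9%

94.9%


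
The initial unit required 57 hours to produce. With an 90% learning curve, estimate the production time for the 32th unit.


Formula: T_n = T_1 * (learning_rate)^(log2(n)) where learning_rate = rate/100
Doublings = log2(32) = 5
T_n = 57 * 0.9^5
T_n = 57 * 0.5905 = 33.7 hours

33.7 hours


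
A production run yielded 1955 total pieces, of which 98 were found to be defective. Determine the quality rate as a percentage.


Formula: Quality Rate = Good Pieces / Total Pieces * 100
Good pieces = 1955 - 98 = 1857
QR = 1857 / 1955 * 100 = 95.0%

95.0%


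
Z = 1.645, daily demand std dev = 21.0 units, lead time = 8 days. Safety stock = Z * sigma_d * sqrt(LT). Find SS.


Formula: SS = z * sigma_d * sqrt(LT)
sqrt(LT) = sqrt(8) = 2.8284
SS = 1.645 * 21.0 * 2.8284
SS = 97.7 units

97.7 units


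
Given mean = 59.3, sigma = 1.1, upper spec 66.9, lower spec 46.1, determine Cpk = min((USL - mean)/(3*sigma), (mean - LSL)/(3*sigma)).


Cpu = (66.9 - 59.3) / (3 * 1.1) = 2.3
Cpl = (59.3 - 46.1) / (3 * 1.1) = 4.0
Cpk = min(2.3, 4.0) = 2.3

2.3


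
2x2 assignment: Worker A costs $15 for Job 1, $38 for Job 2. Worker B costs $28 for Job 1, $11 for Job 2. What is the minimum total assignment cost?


Option 1: A->1 + B->2 = $15 + $11 = $26
Option 2: A->2 + B->1 = $38 + $28 = $66
Min cost = min($26, $66) = $26

$26


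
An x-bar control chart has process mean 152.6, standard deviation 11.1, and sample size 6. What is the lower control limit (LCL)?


LCL = 152.6 - 3 * 11.1 / sqrt(6)

139.01


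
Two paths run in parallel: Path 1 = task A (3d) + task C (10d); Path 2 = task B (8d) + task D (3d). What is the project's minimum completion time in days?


Path 1 = 3 + 10 = 13 days
Path 2 = 8 + 3 = 11 days
Duration = max(13, 11) = 13 days

13 days


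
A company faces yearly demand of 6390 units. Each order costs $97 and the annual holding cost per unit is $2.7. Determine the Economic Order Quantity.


Formula: EOQ = sqrt(2 * D * S / H)
Numerator: 2 * 6390 * 97 = 1239660
2DS/H = 1239660 / 2.7 = 459133.3
EOQ = sqrt(459133.3) = 677.6 units

677.6 units


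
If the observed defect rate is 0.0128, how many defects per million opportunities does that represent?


DPMO = defect_rate * 1000000 = 0.0128 * 1000000

12800


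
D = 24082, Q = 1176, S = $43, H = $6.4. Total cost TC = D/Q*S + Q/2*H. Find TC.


TC = 24082/1176 * 43 + 1176/2 * 6.4

$4643.75


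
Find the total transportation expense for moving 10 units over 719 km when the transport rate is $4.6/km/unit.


TC = dist * cost * units = 719 * 4.6 * 10 = $33074.00

$33074.00


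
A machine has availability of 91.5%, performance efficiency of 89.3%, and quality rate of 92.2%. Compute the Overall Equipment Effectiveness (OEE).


Formula: OEE = Availability * Performance * Quality / 10000
A * P = 91.5% * 89.3% / 100 = 81.71%
OEE = 81.71% * 92.2% / 100 = 75.3%

75.3%


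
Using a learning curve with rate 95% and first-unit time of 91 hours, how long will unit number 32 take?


Formula: T_n = T_1 * (learning_rate)^(log2(n)) where learning_rate = rate/100
Doublings = log2(32) = 5
T_n = 91 * 0.95^5
T_n = 91 * 0.7738 = 70.4 hours

70.4 hours


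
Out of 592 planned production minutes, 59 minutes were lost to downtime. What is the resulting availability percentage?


Formula: Availability = (Planned Time - Downtime) / Planned Time * 100
Uptime = 592 - 59 = 533 min
Availability = 533 / 592 * 100 = 90.0%

90.0%


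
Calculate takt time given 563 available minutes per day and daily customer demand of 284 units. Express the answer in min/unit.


Formula: Takt Time = Available Production Time / Customer Demand
Takt = 563 min/day / 284 units/day
Takt = 1.98 min/unit

1.98 min/unit


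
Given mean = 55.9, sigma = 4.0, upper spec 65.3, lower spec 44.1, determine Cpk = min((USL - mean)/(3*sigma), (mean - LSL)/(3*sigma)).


Cpu = (65.3 - 55.9) / (3 * 4.0) = 0.78
Cpl = (55.9 - 44.1) / (3 * 4.0) = 0.98
Cpk = min(0.78, 0.98) = 0.78

0.78


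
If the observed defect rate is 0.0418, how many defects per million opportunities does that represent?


DPMO = defect_rate * 1000000 = 0.0418 * 1000000

41800


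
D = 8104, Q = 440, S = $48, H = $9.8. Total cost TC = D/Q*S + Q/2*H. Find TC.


TC = 8104/440 * 48 + 440/2 * 9.8

$3040.07


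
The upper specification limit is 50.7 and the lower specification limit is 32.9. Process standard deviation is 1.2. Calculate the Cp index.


Cp = (50.7 - 32.9) / (6 * 1.2)

2.47


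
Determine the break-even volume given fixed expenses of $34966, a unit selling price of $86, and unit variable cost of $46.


Formula: BEQ = Fixed Costs / (Price - Variable Cost)
Contribution margin = $86 - $46 = $40/unit
BEQ = ceil($34966 / $40/unit) = ceil(874.15) = 875 units

875 units


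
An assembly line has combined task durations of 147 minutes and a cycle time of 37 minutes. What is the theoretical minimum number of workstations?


Formula: N_min = ceil(Sum of Task Times / Cycle Time)
N_min = ceil(147 min / 37 min) = ceil(3.973)
N_min = 4 stations

4


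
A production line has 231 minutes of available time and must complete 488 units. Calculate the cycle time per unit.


Formula: CT = Available Time / Number of Units
CT = 231 min / 488 units
CT = 0.47 min/unit

0.47 min/unit


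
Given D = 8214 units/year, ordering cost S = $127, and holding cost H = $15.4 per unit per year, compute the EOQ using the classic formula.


Formula: EOQ = sqrt(2 * D * S / H)
Numerator: 2 * 8214 * 127 = 2086356
2DS/H = 2086356 / 15.4 = 135477.7
EOQ = sqrt(135477.7) = 368.1 units

368.1 units


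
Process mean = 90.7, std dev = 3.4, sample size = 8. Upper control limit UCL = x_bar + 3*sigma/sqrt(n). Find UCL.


UCL = 90.7 + 3 * 3.4 / sqrt(8)

94.31


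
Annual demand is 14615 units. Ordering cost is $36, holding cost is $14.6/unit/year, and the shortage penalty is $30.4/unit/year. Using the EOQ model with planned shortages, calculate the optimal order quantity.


Formula: EOQ* = sqrt(2DS/H) * sqrt((H+P)/P)
Base EOQ = sqrt(2*14615*36/14.6) = 268.47 units
Correction = sqrt((14.6+30.4)/30.4) = 1.21666
EOQ* = 268.47 * 1.21666 = 326.6 units

326.6 units


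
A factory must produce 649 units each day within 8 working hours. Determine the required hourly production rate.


Formula: Production Rate = Daily Demand / Available Hours
Rate = 649 units/day / 8 hours/day
Rate = 81.1 units/hour

81.1 units/hour


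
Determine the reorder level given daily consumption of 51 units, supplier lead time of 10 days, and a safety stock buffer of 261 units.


Formula: ROP = (Daily Demand * Lead Time) + Safety Stock
Demand during lead time = 51 * 10 = 510 units
ROP = 510 + 261 = 771 units

771 units


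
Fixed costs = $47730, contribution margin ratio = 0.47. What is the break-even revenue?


Formula: BER = Fixed Costs / Contribution Margin Ratio
BER = $47730 / 0.47
BER = $101553.19 (to the nearest cent)

$101553.19


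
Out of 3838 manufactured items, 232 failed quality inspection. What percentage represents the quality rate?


Formula: Quality Rate = Good Pieces / Total Pieces * 100
Good pieces = 3838 - 232 = 3606
QR = 3606 / 3838 * 100 = 94.0%

94.0%


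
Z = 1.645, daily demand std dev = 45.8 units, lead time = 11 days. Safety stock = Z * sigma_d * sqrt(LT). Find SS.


Formula: SS = z * sigma_d * sqrt(LT)
sqrt(LT) = sqrt(11) = 3.3166
SS = 1.645 * 45.8 * 3.3166
SS = 249.9 units

249.9 units


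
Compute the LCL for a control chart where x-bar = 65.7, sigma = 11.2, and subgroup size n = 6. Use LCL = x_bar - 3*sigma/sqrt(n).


LCL = 65.7 - 3 * 11.2 / sqrt(6)

51.98


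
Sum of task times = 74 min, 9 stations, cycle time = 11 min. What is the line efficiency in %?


Formula: Efficiency = Sum of Task Times / (N_stations * CT) * 100
Total station capacity = 9 stations * 11 min = 99 min
Efficiency = 74 / 99 * 100 = 74.7%

74.7%


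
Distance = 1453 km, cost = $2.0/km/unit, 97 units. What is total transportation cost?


TC = dist * cost * units = 1453 * 2.0 * 97 = $281882.00

$281882.00


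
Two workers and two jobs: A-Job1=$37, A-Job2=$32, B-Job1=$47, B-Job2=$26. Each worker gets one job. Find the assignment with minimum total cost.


Option 1: A->1 + B->2 = $37 + $26 = $63
Option 2: A->2 + B->1 = $32 + $47 = $79
Min cost = min($63, $79) = $63

$63


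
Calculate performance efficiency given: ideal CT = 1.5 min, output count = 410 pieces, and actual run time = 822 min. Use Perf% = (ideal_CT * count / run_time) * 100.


Formula: Performance = (Ideal CT * Total Count) / Run Time * 100
Ideal output time = 1.5 * 410 = 615.0 min
Performance = 615.0 / 822 * 100 = 74.8%

74.8%


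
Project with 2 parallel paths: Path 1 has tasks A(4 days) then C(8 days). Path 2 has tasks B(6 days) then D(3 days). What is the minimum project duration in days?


Path 1 = 4 + 8 = 12 days
Path 2 = 6 + 3 = 9 days
Duration = max(12, 9) = 12 days

12 days


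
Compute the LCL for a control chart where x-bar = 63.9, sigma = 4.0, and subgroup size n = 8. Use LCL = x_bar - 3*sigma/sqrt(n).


LCL = 63.9 - 3 * 4.0 / sqrt(8)

59.66


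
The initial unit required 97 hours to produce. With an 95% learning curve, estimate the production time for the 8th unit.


Formula: T_n = T_1 * (learning_rate)^(log2(n)) where learning_rate = rate/100
Doublings = log2(8) = 3
T_n = 97 * 0.95^3
T_n = 97 * 0.8574 = 83.2 hours

83.2 hours


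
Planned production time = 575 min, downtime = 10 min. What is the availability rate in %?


Formula: Availability = (Planned Time - Downtime) / Planned Time * 100
Uptime = 575 - 10 = 565 min
Availability = 565 / 575 * 100 = 98.3%

98.3%


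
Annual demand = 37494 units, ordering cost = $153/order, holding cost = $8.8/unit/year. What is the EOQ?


Formula: EOQ = sqrt(2 * D * S / H)
Numerator: 2 * 37494 * 153 = 11473164
2DS/H = 11473164 / 8.8 = 1303768.6
EOQ = sqrt(1303768.6) = 1141.8 units

1141.8 units


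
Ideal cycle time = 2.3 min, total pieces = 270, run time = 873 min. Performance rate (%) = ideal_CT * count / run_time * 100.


Formula: Performance = (Ideal CT * Total Count) / Run Time * 100
Ideal output time = 2.3 * 270 = 621.0 min
Performance = 621.0 / 873 * 100 = 71.1%

71.1%


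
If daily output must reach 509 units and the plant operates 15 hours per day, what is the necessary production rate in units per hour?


Formula: Production Rate = Daily Demand / Available Hours
Rate = 509 units/day / 15 hours/day
Rate = 33.9 units/hour

33.9 units/hour


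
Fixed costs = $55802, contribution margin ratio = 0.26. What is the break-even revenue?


Formula: BER = Fixed Costs / Contribution Margin Ratio
BER = $55802 / 0.26
BER = $214623.08 (to the nearest cent)

$214623.08


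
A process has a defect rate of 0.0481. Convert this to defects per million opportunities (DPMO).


DPMO = defect_rate * 1000000 = 0.0481 * 1000000

48100


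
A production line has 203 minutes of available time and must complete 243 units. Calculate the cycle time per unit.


Formula: CT = Available Time / Number of Units
CT = 203 min / 243 units
CT = 0.84 min/unit

0.84 min/unit


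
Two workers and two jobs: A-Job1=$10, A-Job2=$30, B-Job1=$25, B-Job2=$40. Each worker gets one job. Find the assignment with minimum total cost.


Option 1: A->1 + B->2 = $10 + $40 = $50
Option 2: A->2 + B->1 = $30 + $25 = $55
Min cost = min($50, $55) = $50

$50


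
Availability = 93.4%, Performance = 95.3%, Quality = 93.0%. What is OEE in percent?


Formula: OEE = Availability * Performance * Quality / 10000
A * P = 93.4% * 95.3% / 100 = 89.01%
OEE = 89.01% * 93.0% / 100 = 82.8%

82.8%


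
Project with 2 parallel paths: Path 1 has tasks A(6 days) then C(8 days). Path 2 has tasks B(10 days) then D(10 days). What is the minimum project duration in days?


Path 1 = 6 + 8 = 14 days
Path 2 = 10 + 10 = 20 days
Duration = max(14, 20) = 20 days

20 days


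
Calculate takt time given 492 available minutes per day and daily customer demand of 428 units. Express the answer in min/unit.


Formula: Takt Time = Available Production Time / Customer Demand
Takt = 492 min/day / 428 units/day
Takt = 1.15 min/unit

1.15 min/unit


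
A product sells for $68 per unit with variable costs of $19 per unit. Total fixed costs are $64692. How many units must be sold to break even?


Formula: BEQ = Fixed Costs / (Price - Variable Cost)
Contribution margin = $68 - $19 = $49/unit
BEQ = ceil($64692 / $49/unit) = ceil(1320.24) = 1321 units

1321 units


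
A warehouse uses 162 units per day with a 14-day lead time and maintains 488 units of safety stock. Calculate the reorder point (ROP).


Formula: ROP = (Daily Demand * Lead Time) + Safety Stock
Demand during lead time = 162 * 14 = 2268 units
ROP = 2268 + 488 = 2756 units

2756 units


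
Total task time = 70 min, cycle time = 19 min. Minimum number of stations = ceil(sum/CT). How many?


Formula: N_min = ceil(Sum of Task Times / Cycle Time)
N_min = ceil(70 min / 19 min) = ceil(3.6842)
N_min = 4 stations

4


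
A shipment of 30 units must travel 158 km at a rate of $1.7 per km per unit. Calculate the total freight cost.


TC = dist * cost * units = 158 * 1.7 * 30 = $8058.00

$8058.00


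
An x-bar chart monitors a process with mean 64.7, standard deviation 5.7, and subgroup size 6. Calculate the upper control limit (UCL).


UCL = 64.7 + 3 * 5.7 / sqrt(6)

71.68


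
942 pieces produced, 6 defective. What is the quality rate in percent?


Formula: Quality Rate = Good Pieces / Total Pieces * 100
Good pieces = 942 - 6 = 936
QR = 936 / 942 * 100 = 99.4%

99.4%


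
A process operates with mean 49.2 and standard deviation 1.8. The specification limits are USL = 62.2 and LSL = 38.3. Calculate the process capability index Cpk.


Cpu = (62.2 - 49.2) / (3 * 1.8) = 2.41
Cpl = (49.2 - 38.3) / (3 * 1.8) = 2.02
Cpk = min(2.41, 2.02) = 2.02

2.02


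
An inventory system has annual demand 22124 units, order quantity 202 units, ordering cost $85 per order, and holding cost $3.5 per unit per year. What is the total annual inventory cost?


TC = 22124/202 * 85 + 202/2 * 3.5

$9663.10


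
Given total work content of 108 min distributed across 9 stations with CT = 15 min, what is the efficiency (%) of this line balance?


Formula: Efficiency = Sum of Task Times / (N_stations * CT) * 100
Total station capacity = 9 stations * 15 min = 135 min
Efficiency = 108 / 135 * 100 = 80.0%

80.0%


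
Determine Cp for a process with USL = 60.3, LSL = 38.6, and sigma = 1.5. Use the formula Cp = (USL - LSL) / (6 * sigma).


Cp = (60.3 - 38.6) / (6 * 1.5)

2.41
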